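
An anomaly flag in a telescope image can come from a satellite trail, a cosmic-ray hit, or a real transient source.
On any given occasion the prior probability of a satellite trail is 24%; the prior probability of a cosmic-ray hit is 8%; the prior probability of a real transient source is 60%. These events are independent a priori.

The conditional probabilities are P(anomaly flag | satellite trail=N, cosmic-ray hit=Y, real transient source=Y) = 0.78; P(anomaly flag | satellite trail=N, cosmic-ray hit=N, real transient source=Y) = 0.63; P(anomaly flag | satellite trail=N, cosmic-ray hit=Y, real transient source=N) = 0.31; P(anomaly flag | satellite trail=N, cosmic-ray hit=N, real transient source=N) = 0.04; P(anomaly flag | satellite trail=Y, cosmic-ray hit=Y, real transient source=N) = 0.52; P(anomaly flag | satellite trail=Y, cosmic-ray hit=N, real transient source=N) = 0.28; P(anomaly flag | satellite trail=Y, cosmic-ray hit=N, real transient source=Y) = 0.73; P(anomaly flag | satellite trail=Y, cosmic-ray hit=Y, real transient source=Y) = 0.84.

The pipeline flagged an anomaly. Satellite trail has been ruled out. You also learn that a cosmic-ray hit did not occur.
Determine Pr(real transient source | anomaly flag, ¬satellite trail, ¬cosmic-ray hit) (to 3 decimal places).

Pr(real transient source | anomaly flag, ¬satellite trail, ¬cosmic-ray hit) ≈ 0.959

Weight on real transient source=true, given the evidence: 0.63*0.6 = 0.378000
Denominator P(anomaly flag | ¬satellite trail, ¬cosmic-ray hit): 0.04*0.4 + 0.63*0.6 = 0.394000
P(real transient source | anomaly flag, ¬satellite trail, ¬cosmic-ray hit) = 0.378000/0.394000 ≈ 0.959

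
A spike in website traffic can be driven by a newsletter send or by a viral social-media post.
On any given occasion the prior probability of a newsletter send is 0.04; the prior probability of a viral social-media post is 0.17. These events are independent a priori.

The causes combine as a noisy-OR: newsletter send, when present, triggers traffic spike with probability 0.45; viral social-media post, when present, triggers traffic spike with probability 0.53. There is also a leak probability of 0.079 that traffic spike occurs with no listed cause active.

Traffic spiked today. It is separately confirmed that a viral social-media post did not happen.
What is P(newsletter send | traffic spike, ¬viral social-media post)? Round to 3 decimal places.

P(newsletter send | traffic spike, ¬viral social-media post) ≈ 0.207

Under noisy-OR, P(traffic spike | causes) = 1 − (1−0.079)·∏(1−qᵢ) over the active causes.
Weight on newsletter send=true, given the evidence: 0.49345·0.04 = 0.019738
Normalizer over all consistent configurations: 0.079·0.96 + 0.49345·0.04 = 0.095578
P(newsletter send | traffic spike, ¬viral social-media post) = 0.019738/0.095578 ≈ 0.207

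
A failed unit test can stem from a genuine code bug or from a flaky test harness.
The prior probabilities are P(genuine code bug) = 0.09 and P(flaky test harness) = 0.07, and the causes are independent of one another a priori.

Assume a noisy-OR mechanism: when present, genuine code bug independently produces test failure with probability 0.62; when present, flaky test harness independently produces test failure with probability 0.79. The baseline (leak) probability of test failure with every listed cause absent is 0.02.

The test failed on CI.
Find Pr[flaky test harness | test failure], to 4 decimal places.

Pr[flaky test harness | test failure] ≈ 0.4481

Under noisy-OR, P(test failure | causes) = 1 − (1−0.02)·∏(1−qᵢ) over the active causes.
By total probability over the 4 (genuine code bug, flaky test harness) configurations:
  P(test failure) = 0.02*0.91*0.93 + 0.7942*0.91*0.07 + 0.6276*0.09*0.93 + 0.921796*0.09*0.07
        = 0.016926 + 0.050591 + 0.052530 + 0.005807 = 0.125854
Configurations with flaky test harness contribute 0.056398, so
  P(flaky test harness | test failure) = 0.056398 / 0.125854 ≈ 0.4481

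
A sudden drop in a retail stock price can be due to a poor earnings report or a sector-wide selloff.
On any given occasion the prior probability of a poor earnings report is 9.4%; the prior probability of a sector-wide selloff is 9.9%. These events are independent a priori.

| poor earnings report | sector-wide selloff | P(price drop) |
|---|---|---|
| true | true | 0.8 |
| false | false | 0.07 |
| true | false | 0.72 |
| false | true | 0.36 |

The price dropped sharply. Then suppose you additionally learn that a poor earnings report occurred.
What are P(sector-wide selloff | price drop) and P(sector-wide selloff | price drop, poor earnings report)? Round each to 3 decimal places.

P(price drop) = 0.07*0.906*0.901 + 0.36*0.906*0.099 + 0.72*0.094*0.901 + 0.8*0.094*0.099 = 0.057141 + 0.032290 + 0.060980 + 0.007445 = 0.157856
Restricting to configurations with sector-wide selloff present: 0.032290 + 0.007445 = 0.039735.
Hence the posterior is 0.039735/0.157856 ≈ 0.252.

With the extra evidence:
Sum P(price drop|·) weighted by the priors over both values of sector-wide selloff:
  P(price drop | poor earnings report) = 0.72*0.901 + 0.8*0.099
        = 0.648720 + 0.079200 = 0.727920
Configurations with sector-wide selloff contribute 0.079200, so
  P(sector-wide selloff | price drop, poor earnings report) = 0.079200 / 0.727920 ≈ 0.109
— poor earnings report explains away the evidence for sector-wide selloff.

P(sector-wide selloff | price drop) ≈ 0.252; P(sector-wide selloff | price drop, poor earnings report) ≈ 0.109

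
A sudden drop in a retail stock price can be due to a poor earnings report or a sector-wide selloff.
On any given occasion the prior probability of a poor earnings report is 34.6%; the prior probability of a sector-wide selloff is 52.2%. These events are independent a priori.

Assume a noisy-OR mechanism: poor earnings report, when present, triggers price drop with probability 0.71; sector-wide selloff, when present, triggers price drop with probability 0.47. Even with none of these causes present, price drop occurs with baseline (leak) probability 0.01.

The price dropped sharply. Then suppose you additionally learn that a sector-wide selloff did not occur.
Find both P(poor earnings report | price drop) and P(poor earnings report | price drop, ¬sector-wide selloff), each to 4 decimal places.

P(poor earnings report | price drop) ≈ 0.6210; P(poor earnings report | price drop, ¬sector-wide selloff) ≈ 0.9742

Under noisy-OR, P(price drop | causes) = 1 − (1−0.01)·∏(1−qᵢ) over the active causes.
By total probability over the 4 (poor earnings report, sector-wide selloff) configurations:
  P(price drop) = 0.01·0.654·0.478 + 0.4753·0.654·0.522 + 0.7129·0.346·0.478 + 0.847837·0.346·0.522
        = 0.003126 + 0.162262 + 0.117905 + 0.153130 = 0.436423
Configurations with poor earnings report contribute 0.271035, so
  P(poor earnings report | price drop) = 0.271035 / 0.436423 ≈ 0.6210

Now also conditioning on sector-wide selloff≠true:
Sum P(price drop|·) weighted by the priors over both values of poor earnings report:
  P(price drop | ¬sector-wide selloff) = 0.01*0.654 + 0.7129*0.346
        = 0.006540 + 0.246663 = 0.253203
The terms with poor earnings report present sum to 0.246663, so
  P(poor earnings report | price drop, ¬sector-wide selloff) = 0.246663 / 0.253203 ≈ 0.9742
With sector-wide selloff excluded, poor earnings report must carry more of the explanatory weight for the price drop.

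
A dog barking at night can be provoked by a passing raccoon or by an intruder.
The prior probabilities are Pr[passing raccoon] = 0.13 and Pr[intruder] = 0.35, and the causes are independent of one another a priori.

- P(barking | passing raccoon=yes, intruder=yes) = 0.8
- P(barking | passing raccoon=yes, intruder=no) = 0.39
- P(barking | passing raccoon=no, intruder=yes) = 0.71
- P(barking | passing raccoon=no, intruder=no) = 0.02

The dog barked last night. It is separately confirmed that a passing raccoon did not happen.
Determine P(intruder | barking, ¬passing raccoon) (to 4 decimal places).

P(intruder | barking, ¬passing raccoon) ≈ 0.9503

P(barking | ¬passing raccoon) = 0.02*0.65 + 0.71*0.35 = 0.013000 + 0.248500 = 0.261500
Of this, 0.248500 comes from 0.71*0.35 (the intruder=true cases).
So P(intruder | barking, ¬passing raccoon) = 0.248500/0.261500 ≈ 0.9503.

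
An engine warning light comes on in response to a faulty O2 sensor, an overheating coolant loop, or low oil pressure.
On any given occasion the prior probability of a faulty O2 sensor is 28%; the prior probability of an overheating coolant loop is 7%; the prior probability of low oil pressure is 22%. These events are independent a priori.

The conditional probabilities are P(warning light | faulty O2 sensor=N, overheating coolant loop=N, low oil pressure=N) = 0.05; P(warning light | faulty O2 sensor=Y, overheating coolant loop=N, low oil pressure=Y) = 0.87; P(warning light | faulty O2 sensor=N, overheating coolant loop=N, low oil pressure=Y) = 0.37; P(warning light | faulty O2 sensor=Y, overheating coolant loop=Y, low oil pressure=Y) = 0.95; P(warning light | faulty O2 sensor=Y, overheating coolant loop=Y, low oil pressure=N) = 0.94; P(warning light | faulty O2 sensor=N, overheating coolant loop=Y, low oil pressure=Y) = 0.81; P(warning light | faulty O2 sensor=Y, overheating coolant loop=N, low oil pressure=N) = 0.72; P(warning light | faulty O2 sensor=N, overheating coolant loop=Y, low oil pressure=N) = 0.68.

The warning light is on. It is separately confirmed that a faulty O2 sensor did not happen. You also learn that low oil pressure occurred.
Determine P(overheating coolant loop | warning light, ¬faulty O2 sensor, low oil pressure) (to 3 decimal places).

P(overheating coolant loop | warning light, ¬faulty O2 sensor, low oil pressure) ≈ 0.141

For the numerator, keep only overheating coolant loop=true terms: 0.81*0.07 = 0.056700
The normalizing constant is 0.37*0.93 + 0.81*0.07 = 0.400800
P(overheating coolant loop | warning light, ¬faulty O2 sensor, low oil pressure) = 0.056700/0.400800 ≈ 0.141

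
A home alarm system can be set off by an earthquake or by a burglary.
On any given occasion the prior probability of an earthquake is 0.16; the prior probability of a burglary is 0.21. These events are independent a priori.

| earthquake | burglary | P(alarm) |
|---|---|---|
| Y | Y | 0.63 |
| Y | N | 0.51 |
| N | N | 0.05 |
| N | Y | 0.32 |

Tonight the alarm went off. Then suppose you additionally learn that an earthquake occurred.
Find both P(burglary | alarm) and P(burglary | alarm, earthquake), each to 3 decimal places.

Sum P(alarm|·) weighted by the priors over the 4 (earthquake, burglary) configurations:
  P(alarm) = 0.05·0.84·0.79 + 0.32·0.84·0.21 + 0.51·0.16·0.79 + 0.63·0.16·0.21
        = 0.033180 + 0.056448 + 0.064464 + 0.021168 = 0.175260
The terms with burglary present sum to 0.077616, so
  P(burglary | alarm) = 0.077616 / 0.175260 ≈ 0.443

Now condition on the additional information:
P(alarm | earthquake) = 0.51·0.79 + 0.63·0.21 = 0.402900 + 0.132300 = 0.535200
Of this, 0.132300 comes from 0.63·0.21 (the burglary=true cases).
So P(burglary | alarm, earthquake) = 0.132300/0.535200 ≈ 0.247.

P(burglary | alarm) ≈ 0.443; P(burglary | alarm, earthquake) ≈ 0.247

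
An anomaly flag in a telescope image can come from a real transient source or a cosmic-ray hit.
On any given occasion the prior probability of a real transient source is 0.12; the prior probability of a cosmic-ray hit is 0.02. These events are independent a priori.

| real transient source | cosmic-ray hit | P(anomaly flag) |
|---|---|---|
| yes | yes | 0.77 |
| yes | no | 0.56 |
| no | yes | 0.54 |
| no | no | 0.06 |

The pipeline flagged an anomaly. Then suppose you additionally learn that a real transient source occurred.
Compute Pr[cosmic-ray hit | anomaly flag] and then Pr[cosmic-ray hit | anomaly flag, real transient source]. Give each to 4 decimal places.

Pr[cosmic-ray hit | anomaly flag] ≈ 0.0880; Pr[cosmic-ray hit | anomaly flag, real transient source] ≈ 0.0273

Sum P(anomaly flag|·) weighted by the priors over the 4 (real transient source, cosmic-ray hit) configurations:
  P(anomaly flag) = 0.06·0.88·0.98 + 0.54·0.88·0.02 + 0.56·0.12·0.98 + 0.77·0.12·0.02
        = 0.051744 + 0.009504 + 0.065856 + 0.001848 = 0.128952
Configurations with cosmic-ray hit contribute 0.011352, so
  P(cosmic-ray hit | anomaly flag) = 0.011352 / 0.128952 ≈ 0.0880

Now condition on the additional information:
P(anomaly flag | real transient source) = 0.56*0.98 + 0.77*0.02 = 0.548800 + 0.015400 = 0.564200
The cosmic-ray hit-present share is 0.77*0.02 = 0.015400.
Hence the posterior is 0.015400/0.564200 ≈ 0.0273.
This is intercausal reasoning (explaining away): once real transient source accounts for the anomaly flag, cosmic-ray hit becomes less likely.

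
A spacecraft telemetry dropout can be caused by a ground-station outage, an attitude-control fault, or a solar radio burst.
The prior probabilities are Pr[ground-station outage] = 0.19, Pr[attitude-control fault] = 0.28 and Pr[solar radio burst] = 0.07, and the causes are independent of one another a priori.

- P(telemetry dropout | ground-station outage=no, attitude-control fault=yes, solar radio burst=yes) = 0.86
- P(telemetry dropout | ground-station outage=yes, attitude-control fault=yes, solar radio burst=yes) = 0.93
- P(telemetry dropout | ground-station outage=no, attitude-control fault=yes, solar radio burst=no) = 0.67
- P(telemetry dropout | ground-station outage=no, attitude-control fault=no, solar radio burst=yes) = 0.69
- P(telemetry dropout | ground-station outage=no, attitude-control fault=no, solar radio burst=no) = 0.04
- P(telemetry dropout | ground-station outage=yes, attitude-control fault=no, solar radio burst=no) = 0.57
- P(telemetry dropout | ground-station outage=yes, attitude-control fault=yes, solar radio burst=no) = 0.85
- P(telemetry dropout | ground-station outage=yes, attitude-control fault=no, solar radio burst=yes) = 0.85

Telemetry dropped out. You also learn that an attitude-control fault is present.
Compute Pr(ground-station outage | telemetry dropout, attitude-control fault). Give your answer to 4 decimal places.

P(telemetry dropout | attitude-control fault) = 0.67·0.81·0.93 + 0.86·0.81·0.07 + 0.85·0.19·0.93 + 0.93·0.19·0.07 = 0.504711 + 0.048762 + 0.150195 + 0.012369 = 0.716037
The ground-station outage-present share is 0.150195 + 0.012369 = 0.162564.
So P(ground-station outage | telemetry dropout, attitude-control fault) = 0.162564/0.716037 ≈ 0.2270.

Pr(ground-station outage | telemetry dropout, attitude-control fault) ≈ 0.2270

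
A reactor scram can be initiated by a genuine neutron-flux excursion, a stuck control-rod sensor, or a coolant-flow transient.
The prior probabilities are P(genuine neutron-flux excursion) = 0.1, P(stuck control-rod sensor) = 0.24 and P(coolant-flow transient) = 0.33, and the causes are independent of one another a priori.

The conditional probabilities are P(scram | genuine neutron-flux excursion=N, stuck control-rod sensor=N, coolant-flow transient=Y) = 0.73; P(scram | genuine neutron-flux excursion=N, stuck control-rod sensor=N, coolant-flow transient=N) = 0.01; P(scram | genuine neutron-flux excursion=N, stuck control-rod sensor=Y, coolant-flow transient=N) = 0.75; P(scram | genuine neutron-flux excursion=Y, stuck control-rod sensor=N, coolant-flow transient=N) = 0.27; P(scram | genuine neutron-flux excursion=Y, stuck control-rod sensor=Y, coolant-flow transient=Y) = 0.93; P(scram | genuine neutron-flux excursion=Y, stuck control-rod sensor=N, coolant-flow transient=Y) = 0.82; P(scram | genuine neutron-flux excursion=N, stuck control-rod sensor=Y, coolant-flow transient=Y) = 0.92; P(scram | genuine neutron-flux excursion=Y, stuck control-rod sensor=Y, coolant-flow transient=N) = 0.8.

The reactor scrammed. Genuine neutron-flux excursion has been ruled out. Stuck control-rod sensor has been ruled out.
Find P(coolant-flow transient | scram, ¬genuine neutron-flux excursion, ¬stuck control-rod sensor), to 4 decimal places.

Weight on coolant-flow transient=true, given the evidence: 0.73×0.33 = 0.240900
Normalizer over all consistent configurations: 0.01×0.67 + 0.73×0.33 = 0.247600
P(coolant-flow transient | scram, ¬genuine neutron-flux excursion, ¬stuck control-rod sensor) = 0.240900/0.247600 ≈ 0.9729

P(coolant-flow transient | scram, ¬genuine neutron-flux excursion, ¬stuck control-rod sensor) ≈ 0.9729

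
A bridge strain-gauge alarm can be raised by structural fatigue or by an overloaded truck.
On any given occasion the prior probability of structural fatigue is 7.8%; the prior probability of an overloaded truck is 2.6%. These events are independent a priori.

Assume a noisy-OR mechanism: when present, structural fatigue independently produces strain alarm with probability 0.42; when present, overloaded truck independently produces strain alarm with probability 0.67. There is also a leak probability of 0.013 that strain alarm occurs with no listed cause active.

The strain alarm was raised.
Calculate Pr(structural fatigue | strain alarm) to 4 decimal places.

Under noisy-OR, P(strain alarm | causes) = 1 − (1−0.013)·∏(1−qᵢ) over the active causes.
P(strain alarm) = 0.013·0.922·0.974 + 0.67429·0.922·0.026 + 0.42754·0.078·0.974 + 0.811088·0.078·0.026 = 0.011674 + 0.016164 + 0.032481 + 0.001645 = 0.061964
The structural fatigue-present share is 0.032481 + 0.001645 = 0.034126.
So P(structural fatigue | strain alarm) = 0.034126/0.061964 ≈ 0.5507.

Pr(structural fatigue | strain alarm) ≈ 0.5507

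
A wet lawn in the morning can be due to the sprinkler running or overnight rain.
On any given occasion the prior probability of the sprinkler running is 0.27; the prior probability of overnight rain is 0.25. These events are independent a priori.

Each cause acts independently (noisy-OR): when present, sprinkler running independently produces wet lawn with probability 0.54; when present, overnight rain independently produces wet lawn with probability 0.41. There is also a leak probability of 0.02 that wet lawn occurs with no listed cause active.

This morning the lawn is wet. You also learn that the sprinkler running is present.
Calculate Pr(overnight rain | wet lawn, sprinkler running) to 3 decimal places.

Pr(overnight rain | wet lawn, sprinkler running) ≈ 0.308

Under noisy-OR, P(wet lawn | causes) = 1 − (1−0.02)·∏(1−qᵢ) over the active causes.
P(wet lawn | sprinkler running) = 0.5492×0.75 + 0.734028×0.25 = 0.411900 + 0.183507 = 0.595407
Of this, 0.183507 comes from 0.734028×0.25 (the overnight rain=true cases).
Hence the posterior is 0.183507/0.595407 ≈ 0.308.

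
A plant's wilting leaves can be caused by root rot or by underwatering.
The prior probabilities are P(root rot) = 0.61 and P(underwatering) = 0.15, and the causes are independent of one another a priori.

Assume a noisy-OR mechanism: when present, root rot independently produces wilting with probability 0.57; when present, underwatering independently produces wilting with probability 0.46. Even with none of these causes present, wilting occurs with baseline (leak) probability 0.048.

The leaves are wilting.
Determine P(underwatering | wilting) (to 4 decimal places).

P(underwatering | wilting) ≈ 0.2363

Under noisy-OR, P(wilting | causes) = 1 − (1−0.048)·∏(1−qᵢ) over the active causes.
Enumerate the 4 (root rot, underwatering) configurations and weight by the priors:
  P(wilting) = 0.048*0.39*0.85 + 0.48592*0.39*0.15 + 0.59064*0.61*0.85 + 0.778946*0.61*0.15
        = 0.015912 + 0.028426 + 0.306247 + 0.071274 = 0.421859
Keeping only the underwatering-present terms gives 0.099700, so
  P(underwatering | wilting) = 0.099700 / 0.421859 ≈ 0.2363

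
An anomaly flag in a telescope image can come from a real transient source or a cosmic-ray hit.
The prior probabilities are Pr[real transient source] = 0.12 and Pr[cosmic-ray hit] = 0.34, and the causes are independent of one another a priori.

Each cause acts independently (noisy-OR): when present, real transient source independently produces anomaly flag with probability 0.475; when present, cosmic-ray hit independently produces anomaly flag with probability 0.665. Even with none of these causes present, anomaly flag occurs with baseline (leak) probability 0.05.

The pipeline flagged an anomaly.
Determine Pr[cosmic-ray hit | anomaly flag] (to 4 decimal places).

Pr[cosmic-ray hit | anomaly flag] ≈ 0.7759

Under noisy-OR, P(anomaly flag | causes) = 1 − (1−0.05)·∏(1−qᵢ) over the active causes.
P(anomaly flag) = 0.05×0.88×0.66 + 0.68175×0.88×0.34 + 0.50125×0.12×0.66 + 0.832919×0.12×0.34 = 0.029040 + 0.203980 + 0.039699 + 0.033983 = 0.306702
Restricting to configurations with cosmic-ray hit present: 0.203980 + 0.033983 = 0.237963.
Hence the posterior is 0.237963/0.306702 ≈ 0.7759.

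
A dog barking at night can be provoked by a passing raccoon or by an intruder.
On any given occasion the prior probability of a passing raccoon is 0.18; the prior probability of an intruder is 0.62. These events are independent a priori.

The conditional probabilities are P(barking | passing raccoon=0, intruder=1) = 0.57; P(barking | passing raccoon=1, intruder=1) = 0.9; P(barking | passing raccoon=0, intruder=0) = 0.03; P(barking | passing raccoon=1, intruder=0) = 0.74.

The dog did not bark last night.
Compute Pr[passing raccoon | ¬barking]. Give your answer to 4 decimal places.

Pr[passing raccoon | ¬barking] ≈ 0.0526

Weight on passing raccoon=true, given the evidence: 0.017784 + 0.011160 = 0.028944
The normalizing constant is 0.97×0.82×0.38 + 0.43×0.82×0.62 + 0.26×0.18×0.38 + 0.1×0.18×0.62 = 0.549808
Posterior = 0.028944 / 0.549808 ≈ 0.0526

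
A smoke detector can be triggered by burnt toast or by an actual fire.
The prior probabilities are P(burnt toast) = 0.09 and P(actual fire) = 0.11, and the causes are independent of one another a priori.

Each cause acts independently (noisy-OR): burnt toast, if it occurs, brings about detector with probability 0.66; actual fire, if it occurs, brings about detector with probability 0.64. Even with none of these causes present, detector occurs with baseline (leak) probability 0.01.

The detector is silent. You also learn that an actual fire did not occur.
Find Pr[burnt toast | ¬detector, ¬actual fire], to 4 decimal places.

Under noisy-OR, P(detector | causes) = 1 − (1−0.01)·∏(1−qᵢ) over the active causes.
Numerator (weight on configurations with burnt toast): 0.3366·0.09 = 0.030294
The normalizing constant is 0.99·0.91 + 0.3366·0.09 = 0.931194
Posterior = 0.030294 / 0.931194 ≈ 0.0325

Pr[burnt toast | ¬detector, ¬actual fire] ≈ 0.0325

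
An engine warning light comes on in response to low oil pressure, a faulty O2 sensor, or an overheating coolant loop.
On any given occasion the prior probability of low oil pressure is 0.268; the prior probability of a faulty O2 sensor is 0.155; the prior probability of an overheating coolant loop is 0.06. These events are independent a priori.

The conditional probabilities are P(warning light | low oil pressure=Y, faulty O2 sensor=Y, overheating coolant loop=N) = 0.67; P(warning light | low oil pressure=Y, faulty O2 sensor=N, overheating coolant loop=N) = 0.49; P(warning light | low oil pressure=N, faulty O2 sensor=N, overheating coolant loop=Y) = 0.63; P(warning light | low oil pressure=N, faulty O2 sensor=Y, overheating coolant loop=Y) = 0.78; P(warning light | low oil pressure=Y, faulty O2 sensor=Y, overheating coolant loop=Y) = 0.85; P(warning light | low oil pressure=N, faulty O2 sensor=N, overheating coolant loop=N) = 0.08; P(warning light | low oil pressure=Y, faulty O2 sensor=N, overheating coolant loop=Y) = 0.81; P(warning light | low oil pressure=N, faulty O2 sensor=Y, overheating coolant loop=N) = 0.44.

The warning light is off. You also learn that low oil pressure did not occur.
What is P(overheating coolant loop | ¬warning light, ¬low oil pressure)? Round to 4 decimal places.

By total probability over the 4 (faulty O2 sensor, overheating coolant loop) configurations:
  P(¬warning light | ¬low oil pressure) = 0.92*0.845*0.94 + 0.37*0.845*0.06 + 0.56*0.155*0.94 + 0.22*0.155*0.06
        = 0.730756 + 0.018759 + 0.081592 + 0.002046 = 0.833153
The terms with overheating coolant loop present sum to 0.020805, so
  P(overheating coolant loop | ¬warning light, ¬low oil pressure) = 0.020805 / 0.833153 ≈ 0.0250

P(overheating coolant loop | ¬warning light, ¬low oil pressure) ≈ 0.0250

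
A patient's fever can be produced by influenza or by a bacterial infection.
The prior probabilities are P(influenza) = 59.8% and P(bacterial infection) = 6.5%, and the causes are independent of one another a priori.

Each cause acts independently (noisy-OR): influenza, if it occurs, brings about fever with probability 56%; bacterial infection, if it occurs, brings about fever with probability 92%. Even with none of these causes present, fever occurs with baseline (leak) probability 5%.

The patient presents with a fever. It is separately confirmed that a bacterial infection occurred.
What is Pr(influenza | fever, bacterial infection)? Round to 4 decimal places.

Under noisy-OR, P(fever | causes) = 1 − (1−0.05)·∏(1−qᵢ) over the active causes.
P(fever | bacterial infection) = 0.924×0.402 + 0.96656×0.598 = 0.371448 + 0.578003 = 0.949451
Of this, 0.578003 comes from 0.96656×0.598 (the influenza=true cases).
So P(influenza | fever, bacterial infection) = 0.578003/0.949451 ≈ 0.6088.

Pr(influenza | fever, bacterial infection) ≈ 0.6088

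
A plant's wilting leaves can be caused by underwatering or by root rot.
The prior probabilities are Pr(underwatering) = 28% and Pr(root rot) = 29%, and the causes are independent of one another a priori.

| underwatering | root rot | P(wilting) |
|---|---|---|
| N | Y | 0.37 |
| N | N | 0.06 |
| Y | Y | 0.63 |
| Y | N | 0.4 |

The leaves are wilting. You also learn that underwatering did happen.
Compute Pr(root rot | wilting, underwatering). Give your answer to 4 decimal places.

Pr(root rot | wilting, underwatering) ≈ 0.3915

Sum P(wilting|·) weighted by the priors over both values of root rot:
  P(wilting | underwatering) = 0.4×0.71 + 0.63×0.29
        = 0.284000 + 0.182700 = 0.466700
The terms with root rot present sum to 0.182700, so
  P(root rot | wilting, underwatering) = 0.182700 / 0.466700 ≈ 0.3915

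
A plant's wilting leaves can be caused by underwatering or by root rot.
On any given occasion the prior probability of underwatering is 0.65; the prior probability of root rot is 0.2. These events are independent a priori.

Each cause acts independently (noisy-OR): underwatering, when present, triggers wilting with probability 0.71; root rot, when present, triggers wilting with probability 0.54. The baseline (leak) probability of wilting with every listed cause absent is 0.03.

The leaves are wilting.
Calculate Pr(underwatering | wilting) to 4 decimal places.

Pr(underwatering | wilting) ≈ 0.9117

Under noisy-OR, P(wilting | causes) = 1 − (1−0.03)·∏(1−qᵢ) over the active causes.
Sum P(wilting|·) weighted by the priors over the 4 (underwatering, root rot) configurations:
  P(wilting) = 0.03*0.35*0.8 + 0.5538*0.35*0.2 + 0.7187*0.65*0.8 + 0.870602*0.65*0.2
        = 0.008400 + 0.038766 + 0.373724 + 0.113178 = 0.534068
Keeping only the underwatering-present terms gives 0.486902, so
  P(underwatering | wilting) = 0.486902 / 0.534068 ≈ 0.9117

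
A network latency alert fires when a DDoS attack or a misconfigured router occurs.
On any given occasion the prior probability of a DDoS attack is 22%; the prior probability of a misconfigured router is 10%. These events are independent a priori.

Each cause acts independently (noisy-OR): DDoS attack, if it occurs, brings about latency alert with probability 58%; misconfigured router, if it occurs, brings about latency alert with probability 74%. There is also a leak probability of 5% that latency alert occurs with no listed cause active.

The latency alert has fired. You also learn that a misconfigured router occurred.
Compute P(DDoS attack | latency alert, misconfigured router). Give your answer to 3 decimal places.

P(DDoS attack | latency alert, misconfigured router) ≈ 0.251

Under noisy-OR, P(latency alert | causes) = 1 − (1−0.05)·∏(1−qᵢ) over the active causes.
Weight on DDoS attack=true, given the evidence: 0.89626*0.22 = 0.197177
The normalizing constant is 0.753*0.78 + 0.89626*0.22 = 0.784517
P(DDoS attack | latency alert, misconfigured router) = 0.197177/0.784517 ≈ 0.251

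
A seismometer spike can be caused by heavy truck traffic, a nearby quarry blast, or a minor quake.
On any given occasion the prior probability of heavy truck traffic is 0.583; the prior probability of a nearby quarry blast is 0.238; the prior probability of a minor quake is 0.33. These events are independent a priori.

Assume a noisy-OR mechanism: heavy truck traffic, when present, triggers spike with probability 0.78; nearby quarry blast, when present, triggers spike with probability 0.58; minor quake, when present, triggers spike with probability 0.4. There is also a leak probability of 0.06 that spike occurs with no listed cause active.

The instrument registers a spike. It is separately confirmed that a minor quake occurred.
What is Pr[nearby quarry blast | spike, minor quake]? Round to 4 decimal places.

Under noisy-OR, P(spike | causes) = 1 − (1−0.06)·∏(1−qᵢ) over the active causes.
P(spike | minor quake) = 0.436*0.417*0.762 + 0.76312*0.417*0.238 + 0.87592*0.583*0.762 + 0.947886*0.583*0.238 = 0.138541 + 0.075737 + 0.389124 + 0.131523 = 0.734925
Of this, 0.207260 comes from 0.075737 + 0.131523 (the nearby quarry blast=true cases).
Hence the posterior is 0.207260/0.734925 ≈ 0.2820.

Pr[nearby quarry blast | spike, minor quake] ≈ 0.2820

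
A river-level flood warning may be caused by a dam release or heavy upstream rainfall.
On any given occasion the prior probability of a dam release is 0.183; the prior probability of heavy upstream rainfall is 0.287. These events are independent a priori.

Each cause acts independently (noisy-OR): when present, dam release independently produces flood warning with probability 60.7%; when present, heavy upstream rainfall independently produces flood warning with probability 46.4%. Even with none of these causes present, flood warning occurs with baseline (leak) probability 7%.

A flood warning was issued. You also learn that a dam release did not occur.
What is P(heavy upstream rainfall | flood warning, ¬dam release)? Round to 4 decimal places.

P(heavy upstream rainfall | flood warning, ¬dam release) ≈ 0.7425

Under noisy-OR, P(flood warning | causes) = 1 − (1−0.07)·∏(1−qᵢ) over the active causes.
Enumerate both values of heavy upstream rainfall and weight by the priors:
  P(flood warning | ¬dam release) = 0.07·0.713 + 0.50152·0.287
        = 0.049910 + 0.143936 = 0.193846
The terms with heavy upstream rainfall present sum to 0.143936, so
  P(heavy upstream rainfall | flood warning, ¬dam release) = 0.143936 / 0.193846 ≈ 0.7425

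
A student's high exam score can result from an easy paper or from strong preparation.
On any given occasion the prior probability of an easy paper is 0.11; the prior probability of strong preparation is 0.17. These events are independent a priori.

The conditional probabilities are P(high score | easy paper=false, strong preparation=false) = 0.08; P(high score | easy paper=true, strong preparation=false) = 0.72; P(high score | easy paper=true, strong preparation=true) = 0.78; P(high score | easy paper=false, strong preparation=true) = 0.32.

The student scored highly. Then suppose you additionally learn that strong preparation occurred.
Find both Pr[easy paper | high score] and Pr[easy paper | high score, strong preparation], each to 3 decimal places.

By total probability over the 4 (easy paper, strong preparation) configurations:
  P(high score) = 0.08*0.89*0.83 + 0.32*0.89*0.17 + 0.72*0.11*0.83 + 0.78*0.11*0.17
        = 0.059096 + 0.048416 + 0.065736 + 0.014586 = 0.187834
The terms with easy paper present sum to 0.080322, so
  P(easy paper | high score) = 0.080322 / 0.187834 ≈ 0.428

Now condition on the additional information:
P(high score | strong preparation) = 0.32×0.89 + 0.78×0.11 = 0.284800 + 0.085800 = 0.370600
The easy paper-present share is 0.78×0.11 = 0.085800.
P(easy paper | high score, strong preparation) = 0.085800 / 0.370600 ≈ 0.232
— strong preparation explains away the evidence for easy paper.

Pr[easy paper | high score] ≈ 0.428; Pr[easy paper | high score, strong preparation] ≈ 0.232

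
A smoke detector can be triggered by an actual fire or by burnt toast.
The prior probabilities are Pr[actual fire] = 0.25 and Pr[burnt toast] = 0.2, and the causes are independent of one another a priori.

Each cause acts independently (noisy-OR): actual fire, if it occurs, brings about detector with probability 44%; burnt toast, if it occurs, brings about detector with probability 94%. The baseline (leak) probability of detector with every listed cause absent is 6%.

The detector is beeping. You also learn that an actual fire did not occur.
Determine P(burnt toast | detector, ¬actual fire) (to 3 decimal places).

P(burnt toast | detector, ¬actual fire) ≈ 0.797

Under noisy-OR, P(detector | causes) = 1 − (1−0.06)·∏(1−qᵢ) over the active causes.
P(detector | ¬actual fire) = 0.06*0.8 + 0.9436*0.2 = 0.048000 + 0.188720 = 0.236720
Restricting to configurations with burnt toast present: 0.9436*0.2 = 0.188720.
So P(burnt toast | detector, ¬actual fire) = 0.188720/0.236720 ≈ 0.797.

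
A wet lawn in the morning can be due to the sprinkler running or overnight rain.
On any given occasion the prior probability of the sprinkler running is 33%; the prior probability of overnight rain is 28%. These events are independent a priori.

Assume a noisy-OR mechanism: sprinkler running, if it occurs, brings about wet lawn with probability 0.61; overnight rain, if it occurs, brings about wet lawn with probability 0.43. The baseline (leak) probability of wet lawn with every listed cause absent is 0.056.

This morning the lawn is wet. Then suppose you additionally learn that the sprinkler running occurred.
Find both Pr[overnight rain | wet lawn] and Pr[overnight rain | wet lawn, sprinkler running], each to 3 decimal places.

Pr[overnight rain | wet lawn] ≈ 0.474; Pr[overnight rain | wet lawn, sprinkler running] ≈ 0.327

Under noisy-OR, P(wet lawn | causes) = 1 − (1−0.056)·∏(1−qᵢ) over the active causes.
Enumerate the 4 (sprinkler running, overnight rain) configurations and weight by the priors:
  P(wet lawn) = 0.056·0.67·0.72 + 0.46192·0.67·0.28 + 0.63184·0.33·0.72 + 0.790149·0.33·0.28
        = 0.027014 + 0.086656 + 0.150125 + 0.073010 = 0.336805
Keeping only the overnight rain-present terms gives 0.159666, so
  P(overnight rain | wet lawn) = 0.159666 / 0.336805 ≈ 0.474

Now condition on the additional information:
For the numerator, keep only overnight rain=true terms: 0.790149×0.28 = 0.221242
The normalizing constant is 0.63184×0.72 + 0.790149×0.28 = 0.676167
P(overnight rain | wet lawn, sprinkler running) = 0.221242/0.676167 ≈ 0.327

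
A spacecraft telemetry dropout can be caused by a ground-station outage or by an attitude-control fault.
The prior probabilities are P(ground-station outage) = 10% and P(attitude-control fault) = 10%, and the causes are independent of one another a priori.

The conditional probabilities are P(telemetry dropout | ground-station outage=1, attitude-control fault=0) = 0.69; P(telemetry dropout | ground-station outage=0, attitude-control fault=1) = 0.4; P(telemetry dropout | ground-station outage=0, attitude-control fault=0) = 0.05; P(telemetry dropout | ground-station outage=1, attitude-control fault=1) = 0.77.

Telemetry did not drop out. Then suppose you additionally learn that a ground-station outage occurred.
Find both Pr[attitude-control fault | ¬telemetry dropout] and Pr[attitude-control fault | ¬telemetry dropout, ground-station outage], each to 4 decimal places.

Weight on attitude-control fault=true, given the evidence: 0.054000 + 0.002300 = 0.056300
Normalizer over all consistent configurations: 0.95·0.9·0.9 + 0.6·0.9·0.1 + 0.31·0.1·0.9 + 0.23·0.1·0.1 = 0.853700
Posterior = 0.056300 / 0.853700 ≈ 0.0659

With the extra evidence:
For the numerator, keep only attitude-control fault=true terms: 0.23×0.1 = 0.023000
Normalizer over all consistent configurations: 0.31×0.9 + 0.23×0.1 = 0.302000
P(attitude-control fault | ¬telemetry dropout, ground-station outage) = 0.023000/0.302000 ≈ 0.0762

Pr[attitude-control fault | ¬telemetry dropout] ≈ 0.0659; Pr[attitude-control fault | ¬telemetry dropout, ground-station outage] ≈ 0.0762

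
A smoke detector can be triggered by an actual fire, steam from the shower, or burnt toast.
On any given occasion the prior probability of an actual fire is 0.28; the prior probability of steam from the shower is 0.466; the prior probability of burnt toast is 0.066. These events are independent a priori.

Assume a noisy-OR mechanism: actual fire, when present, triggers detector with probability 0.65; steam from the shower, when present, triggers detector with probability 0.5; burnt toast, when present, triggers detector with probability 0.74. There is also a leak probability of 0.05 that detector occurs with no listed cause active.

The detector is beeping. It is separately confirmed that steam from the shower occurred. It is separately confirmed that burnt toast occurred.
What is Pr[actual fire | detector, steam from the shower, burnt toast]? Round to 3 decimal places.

Pr[actual fire | detector, steam from the shower, burnt toast] ≈ 0.298

Under noisy-OR, P(detector | causes) = 1 − (1−0.05)·∏(1−qᵢ) over the active causes.
P(detector | steam from the shower, burnt toast) = 0.8765×0.72 + 0.956775×0.28 = 0.631080 + 0.267897 = 0.898977
Restricting to configurations with actual fire present: 0.956775×0.28 = 0.267897.
P(actual fire | detector, steam from the shower, burnt toast) = 0.267897 / 0.898977 ≈ 0.298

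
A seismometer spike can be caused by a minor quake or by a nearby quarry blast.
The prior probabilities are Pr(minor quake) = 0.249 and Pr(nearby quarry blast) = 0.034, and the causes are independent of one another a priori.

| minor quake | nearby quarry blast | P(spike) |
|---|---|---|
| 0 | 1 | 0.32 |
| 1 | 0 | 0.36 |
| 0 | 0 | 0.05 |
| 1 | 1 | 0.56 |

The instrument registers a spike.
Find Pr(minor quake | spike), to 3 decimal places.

By total probability over the 4 (minor quake, nearby quarry blast) configurations:
  P(spike) = 0.05*0.751*0.966 + 0.32*0.751*0.034 + 0.36*0.249*0.966 + 0.56*0.249*0.034
        = 0.036273 + 0.008171 + 0.086592 + 0.004741 = 0.135777
The terms with minor quake present sum to 0.091333, so
  P(minor quake | spike) = 0.091333 / 0.135777 ≈ 0.673

Pr(minor quake | spike) ≈ 0.673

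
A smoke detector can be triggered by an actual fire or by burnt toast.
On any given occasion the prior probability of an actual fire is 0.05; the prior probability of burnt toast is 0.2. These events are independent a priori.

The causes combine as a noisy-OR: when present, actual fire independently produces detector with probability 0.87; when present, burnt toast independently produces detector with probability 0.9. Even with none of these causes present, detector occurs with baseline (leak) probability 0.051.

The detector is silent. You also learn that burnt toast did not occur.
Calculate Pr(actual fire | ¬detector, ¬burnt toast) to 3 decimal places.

Pr(actual fire | ¬detector, ¬burnt toast) ≈ 0.007

Under noisy-OR, P(detector | causes) = 1 − (1−0.051)·∏(1−qᵢ) over the active causes.
Sum P(¬detector|·) weighted by the priors over both values of actual fire:
  P(¬detector | ¬burnt toast) = 0.949×0.95 + 0.12337×0.05
        = 0.901550 + 0.006169 = 0.907719
Keeping only the actual fire-present terms gives 0.006169, so
  P(actual fire | ¬detector, ¬burnt toast) = 0.006169 / 0.907719 ≈ 0.007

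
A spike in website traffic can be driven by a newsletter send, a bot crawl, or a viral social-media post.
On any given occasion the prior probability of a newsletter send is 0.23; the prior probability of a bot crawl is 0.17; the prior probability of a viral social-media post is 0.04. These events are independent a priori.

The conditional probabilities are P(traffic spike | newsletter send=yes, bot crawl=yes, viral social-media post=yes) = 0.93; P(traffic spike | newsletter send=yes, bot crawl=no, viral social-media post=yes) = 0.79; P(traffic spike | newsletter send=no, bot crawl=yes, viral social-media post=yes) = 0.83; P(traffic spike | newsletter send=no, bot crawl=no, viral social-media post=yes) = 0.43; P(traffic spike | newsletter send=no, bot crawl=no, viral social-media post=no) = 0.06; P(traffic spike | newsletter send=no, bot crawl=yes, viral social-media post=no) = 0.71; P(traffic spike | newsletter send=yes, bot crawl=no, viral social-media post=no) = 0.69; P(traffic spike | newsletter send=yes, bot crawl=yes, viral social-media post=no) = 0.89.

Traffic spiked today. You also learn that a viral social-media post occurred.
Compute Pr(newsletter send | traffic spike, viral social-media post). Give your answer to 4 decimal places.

Pr(newsletter send | traffic spike, viral social-media post) ≈ 0.3280

P(traffic spike | viral social-media post) = 0.43·0.77·0.83 + 0.83·0.77·0.17 + 0.79·0.23·0.83 + 0.93·0.23·0.17 = 0.274813 + 0.108647 + 0.150811 + 0.036363 = 0.570634
Restricting to configurations with newsletter send present: 0.150811 + 0.036363 = 0.187174.
P(newsletter send | traffic spike, viral social-media post) = 0.187174 / 0.570634 ≈ 0.3280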